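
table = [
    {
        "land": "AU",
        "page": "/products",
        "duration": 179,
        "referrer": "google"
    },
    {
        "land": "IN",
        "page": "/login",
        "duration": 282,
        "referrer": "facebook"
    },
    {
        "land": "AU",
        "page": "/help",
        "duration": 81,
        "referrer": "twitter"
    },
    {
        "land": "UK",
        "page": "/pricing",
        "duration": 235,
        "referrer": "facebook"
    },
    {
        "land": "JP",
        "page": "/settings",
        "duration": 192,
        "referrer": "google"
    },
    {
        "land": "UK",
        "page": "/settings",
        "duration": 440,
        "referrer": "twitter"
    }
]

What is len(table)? 6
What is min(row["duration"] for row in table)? 81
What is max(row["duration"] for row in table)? 440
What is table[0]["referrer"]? "google"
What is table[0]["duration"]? 179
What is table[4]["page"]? "/settings"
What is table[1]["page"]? "/login"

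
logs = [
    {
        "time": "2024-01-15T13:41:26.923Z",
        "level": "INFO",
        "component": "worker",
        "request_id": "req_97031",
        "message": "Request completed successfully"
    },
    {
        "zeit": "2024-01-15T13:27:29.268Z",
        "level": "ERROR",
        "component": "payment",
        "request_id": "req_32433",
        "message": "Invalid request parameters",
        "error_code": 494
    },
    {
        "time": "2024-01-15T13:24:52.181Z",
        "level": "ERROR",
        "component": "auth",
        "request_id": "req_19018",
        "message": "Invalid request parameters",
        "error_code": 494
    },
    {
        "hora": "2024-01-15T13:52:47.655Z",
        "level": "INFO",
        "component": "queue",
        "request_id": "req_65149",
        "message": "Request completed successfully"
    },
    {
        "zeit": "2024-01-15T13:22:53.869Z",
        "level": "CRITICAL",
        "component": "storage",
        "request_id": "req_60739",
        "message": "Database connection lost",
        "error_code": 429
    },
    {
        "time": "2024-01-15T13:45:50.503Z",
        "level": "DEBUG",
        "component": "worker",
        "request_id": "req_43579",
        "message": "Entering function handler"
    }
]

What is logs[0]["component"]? "worker"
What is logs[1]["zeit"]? "2024-01-15T13:27:29.268Z"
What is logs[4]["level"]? "CRITICAL"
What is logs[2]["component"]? "auth"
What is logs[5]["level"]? "DEBUG"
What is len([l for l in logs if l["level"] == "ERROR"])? 2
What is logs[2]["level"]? "ERROR"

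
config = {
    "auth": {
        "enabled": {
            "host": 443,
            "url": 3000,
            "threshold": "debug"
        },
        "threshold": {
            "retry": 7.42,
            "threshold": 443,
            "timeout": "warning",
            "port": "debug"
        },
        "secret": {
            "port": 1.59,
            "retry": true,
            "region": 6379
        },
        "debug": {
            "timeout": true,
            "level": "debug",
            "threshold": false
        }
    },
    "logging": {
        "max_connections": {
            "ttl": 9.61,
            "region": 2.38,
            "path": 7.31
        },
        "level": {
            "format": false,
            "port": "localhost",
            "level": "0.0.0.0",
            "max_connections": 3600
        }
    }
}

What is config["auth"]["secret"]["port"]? 1.59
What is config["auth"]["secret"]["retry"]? True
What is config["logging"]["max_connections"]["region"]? 2.38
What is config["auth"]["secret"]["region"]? 6379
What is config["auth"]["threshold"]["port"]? "debug"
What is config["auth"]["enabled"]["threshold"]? "debug"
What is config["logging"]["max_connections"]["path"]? 7.31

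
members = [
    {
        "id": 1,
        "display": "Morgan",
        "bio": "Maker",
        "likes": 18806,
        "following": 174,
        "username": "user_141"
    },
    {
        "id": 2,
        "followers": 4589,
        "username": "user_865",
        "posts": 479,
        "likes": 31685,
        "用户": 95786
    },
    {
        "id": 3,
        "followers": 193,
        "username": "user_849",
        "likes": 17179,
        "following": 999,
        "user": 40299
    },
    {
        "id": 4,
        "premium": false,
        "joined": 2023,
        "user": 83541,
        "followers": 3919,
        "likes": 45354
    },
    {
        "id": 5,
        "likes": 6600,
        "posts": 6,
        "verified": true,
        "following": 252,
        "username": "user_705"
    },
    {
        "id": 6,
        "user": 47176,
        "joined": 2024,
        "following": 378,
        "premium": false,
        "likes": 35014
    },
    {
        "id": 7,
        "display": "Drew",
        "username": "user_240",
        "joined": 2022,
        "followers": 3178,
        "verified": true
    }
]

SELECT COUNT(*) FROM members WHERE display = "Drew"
1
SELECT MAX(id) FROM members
7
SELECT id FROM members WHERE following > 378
[3]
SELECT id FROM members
[1, 2, 3, 4, 5, 6, 7]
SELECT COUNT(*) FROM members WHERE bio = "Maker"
1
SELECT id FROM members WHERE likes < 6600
[]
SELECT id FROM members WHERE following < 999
[1, 5, 6]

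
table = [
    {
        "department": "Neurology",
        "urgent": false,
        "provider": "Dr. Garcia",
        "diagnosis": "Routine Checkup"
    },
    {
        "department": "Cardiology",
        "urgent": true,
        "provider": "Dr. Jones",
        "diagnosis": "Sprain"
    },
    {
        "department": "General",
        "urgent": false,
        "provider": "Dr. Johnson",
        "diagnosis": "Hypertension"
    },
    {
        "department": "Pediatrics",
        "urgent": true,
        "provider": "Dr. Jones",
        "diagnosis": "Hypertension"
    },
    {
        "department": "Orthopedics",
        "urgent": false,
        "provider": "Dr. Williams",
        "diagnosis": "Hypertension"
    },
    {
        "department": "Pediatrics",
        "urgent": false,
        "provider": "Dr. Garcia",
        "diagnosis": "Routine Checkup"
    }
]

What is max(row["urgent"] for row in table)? True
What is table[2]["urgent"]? False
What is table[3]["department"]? "Pediatrics"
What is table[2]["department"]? "General"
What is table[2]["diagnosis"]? "Hypertension"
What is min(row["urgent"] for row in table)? False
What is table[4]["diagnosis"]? "Hypertension"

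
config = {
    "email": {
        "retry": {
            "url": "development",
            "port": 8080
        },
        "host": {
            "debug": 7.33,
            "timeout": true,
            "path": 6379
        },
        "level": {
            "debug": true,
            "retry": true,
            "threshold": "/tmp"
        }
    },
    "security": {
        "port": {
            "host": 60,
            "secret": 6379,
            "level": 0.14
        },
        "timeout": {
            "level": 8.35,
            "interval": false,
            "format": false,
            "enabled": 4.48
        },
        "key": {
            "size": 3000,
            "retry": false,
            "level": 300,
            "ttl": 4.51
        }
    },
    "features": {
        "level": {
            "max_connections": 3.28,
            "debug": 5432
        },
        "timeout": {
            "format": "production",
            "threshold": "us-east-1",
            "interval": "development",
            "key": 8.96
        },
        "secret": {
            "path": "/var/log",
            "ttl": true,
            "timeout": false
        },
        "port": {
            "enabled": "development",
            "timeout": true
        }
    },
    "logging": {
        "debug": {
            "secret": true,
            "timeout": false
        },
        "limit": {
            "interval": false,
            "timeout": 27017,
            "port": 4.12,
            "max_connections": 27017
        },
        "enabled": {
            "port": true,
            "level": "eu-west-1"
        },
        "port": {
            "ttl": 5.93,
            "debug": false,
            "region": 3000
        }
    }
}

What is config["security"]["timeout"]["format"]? False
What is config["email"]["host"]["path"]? 6379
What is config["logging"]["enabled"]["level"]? "eu-west-1"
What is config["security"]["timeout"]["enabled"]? 4.48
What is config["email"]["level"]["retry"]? True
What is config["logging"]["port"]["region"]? 3000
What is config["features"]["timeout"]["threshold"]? "us-east-1"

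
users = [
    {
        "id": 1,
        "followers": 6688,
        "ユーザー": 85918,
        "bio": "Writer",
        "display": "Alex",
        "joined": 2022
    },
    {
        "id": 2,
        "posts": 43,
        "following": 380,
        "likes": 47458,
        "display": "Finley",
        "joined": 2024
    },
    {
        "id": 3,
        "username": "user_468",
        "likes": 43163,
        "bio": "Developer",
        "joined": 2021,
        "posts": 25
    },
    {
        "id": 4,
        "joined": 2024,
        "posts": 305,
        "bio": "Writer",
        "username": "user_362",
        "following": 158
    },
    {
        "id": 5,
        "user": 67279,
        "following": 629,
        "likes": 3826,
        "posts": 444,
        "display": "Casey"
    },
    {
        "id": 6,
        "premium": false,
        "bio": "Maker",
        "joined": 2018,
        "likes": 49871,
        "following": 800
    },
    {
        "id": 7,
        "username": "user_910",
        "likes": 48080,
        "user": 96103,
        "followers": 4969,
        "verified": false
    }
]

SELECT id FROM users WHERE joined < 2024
[1, 3, 6]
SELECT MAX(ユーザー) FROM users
85918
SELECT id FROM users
[1, 2, 3, 4, 5, 6, 7]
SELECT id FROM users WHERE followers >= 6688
[1]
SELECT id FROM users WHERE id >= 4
[4, 5, 6, 7]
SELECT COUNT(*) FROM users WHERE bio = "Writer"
2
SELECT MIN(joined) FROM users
2018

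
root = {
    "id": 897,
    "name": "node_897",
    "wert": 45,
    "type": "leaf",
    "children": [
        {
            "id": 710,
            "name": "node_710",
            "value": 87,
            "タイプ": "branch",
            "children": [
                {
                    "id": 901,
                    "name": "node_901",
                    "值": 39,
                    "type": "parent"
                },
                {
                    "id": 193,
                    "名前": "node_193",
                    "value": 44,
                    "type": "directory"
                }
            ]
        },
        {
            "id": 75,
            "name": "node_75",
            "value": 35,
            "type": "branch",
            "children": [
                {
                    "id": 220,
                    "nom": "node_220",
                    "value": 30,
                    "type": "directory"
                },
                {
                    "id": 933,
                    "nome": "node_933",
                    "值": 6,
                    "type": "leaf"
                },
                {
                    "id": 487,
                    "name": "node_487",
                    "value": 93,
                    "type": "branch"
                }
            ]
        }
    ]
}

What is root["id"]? 897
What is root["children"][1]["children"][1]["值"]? 6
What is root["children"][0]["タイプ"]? "branch"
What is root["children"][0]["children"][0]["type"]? "parent"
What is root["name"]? "node_897"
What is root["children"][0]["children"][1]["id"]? 193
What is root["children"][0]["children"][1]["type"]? "directory"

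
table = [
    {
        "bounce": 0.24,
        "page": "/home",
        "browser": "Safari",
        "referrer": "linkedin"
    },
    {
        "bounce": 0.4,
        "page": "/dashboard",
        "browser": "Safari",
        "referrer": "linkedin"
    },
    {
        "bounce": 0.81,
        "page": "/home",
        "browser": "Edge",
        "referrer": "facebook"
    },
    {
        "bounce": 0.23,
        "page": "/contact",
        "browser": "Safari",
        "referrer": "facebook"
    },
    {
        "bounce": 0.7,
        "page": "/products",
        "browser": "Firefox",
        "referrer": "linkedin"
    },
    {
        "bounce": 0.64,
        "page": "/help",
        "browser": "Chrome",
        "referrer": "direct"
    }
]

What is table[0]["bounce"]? 0.24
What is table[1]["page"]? "/dashboard"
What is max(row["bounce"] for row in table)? 0.81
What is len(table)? 6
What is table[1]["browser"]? "Safari"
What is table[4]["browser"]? "Firefox"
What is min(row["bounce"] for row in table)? 0.23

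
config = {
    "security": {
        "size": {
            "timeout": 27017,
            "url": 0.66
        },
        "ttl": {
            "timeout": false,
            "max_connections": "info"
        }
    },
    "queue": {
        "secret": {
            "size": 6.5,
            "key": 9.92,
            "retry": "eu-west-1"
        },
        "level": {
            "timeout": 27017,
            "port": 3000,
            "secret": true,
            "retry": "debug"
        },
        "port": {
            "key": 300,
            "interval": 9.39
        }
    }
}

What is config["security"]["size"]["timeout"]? 27017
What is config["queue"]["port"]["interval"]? 9.39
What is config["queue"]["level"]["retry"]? "debug"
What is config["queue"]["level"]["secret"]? True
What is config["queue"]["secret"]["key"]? 9.92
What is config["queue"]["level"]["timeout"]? 27017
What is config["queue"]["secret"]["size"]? 6.5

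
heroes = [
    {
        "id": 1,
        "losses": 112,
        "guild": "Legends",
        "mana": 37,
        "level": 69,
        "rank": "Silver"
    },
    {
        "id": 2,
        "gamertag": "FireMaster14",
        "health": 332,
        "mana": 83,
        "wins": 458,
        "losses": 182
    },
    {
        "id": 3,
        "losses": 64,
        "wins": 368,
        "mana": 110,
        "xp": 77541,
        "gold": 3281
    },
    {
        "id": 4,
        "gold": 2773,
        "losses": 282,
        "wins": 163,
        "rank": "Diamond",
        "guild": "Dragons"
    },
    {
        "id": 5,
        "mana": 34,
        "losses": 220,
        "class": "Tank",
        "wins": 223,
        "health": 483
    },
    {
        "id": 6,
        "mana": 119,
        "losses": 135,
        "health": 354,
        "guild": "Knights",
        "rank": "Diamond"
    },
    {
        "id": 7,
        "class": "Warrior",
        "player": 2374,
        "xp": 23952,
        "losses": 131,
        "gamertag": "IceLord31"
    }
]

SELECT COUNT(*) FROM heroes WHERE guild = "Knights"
1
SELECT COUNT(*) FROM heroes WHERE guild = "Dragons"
1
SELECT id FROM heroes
[1, 2, 3, 4, 5, 6, 7]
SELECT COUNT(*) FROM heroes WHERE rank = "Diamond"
2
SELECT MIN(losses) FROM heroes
64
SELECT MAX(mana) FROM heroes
119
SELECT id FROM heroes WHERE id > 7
[]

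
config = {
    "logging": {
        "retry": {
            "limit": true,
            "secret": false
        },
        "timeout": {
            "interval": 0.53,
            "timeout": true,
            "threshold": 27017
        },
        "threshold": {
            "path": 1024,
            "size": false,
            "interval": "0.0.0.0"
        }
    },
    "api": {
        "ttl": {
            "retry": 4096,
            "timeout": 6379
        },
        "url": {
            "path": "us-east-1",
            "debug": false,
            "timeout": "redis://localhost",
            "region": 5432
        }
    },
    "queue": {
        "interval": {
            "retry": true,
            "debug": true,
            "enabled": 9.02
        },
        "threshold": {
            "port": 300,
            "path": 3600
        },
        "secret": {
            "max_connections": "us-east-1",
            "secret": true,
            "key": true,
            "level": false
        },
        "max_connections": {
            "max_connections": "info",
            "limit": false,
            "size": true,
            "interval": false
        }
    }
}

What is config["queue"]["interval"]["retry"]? True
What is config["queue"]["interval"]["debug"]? True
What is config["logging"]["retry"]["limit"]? True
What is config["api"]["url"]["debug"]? False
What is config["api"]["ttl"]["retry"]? 4096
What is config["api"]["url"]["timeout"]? "redis://localhost"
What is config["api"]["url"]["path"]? "us-east-1"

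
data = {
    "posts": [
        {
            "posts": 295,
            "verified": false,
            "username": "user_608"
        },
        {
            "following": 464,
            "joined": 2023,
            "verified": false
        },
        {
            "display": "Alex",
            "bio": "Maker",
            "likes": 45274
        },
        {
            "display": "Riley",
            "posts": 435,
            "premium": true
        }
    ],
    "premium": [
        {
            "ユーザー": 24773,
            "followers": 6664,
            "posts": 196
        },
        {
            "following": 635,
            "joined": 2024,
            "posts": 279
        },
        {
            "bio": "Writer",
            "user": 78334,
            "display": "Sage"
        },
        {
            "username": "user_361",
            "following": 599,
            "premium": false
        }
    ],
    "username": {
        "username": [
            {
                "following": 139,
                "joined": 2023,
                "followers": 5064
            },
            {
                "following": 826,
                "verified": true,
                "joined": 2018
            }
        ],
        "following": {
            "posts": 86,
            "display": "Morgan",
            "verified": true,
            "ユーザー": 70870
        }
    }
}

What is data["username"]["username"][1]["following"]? 826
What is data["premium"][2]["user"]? 78334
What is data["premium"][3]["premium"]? False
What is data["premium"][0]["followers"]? 6664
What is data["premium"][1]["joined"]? 2024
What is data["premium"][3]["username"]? "user_361"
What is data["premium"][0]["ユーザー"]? 24773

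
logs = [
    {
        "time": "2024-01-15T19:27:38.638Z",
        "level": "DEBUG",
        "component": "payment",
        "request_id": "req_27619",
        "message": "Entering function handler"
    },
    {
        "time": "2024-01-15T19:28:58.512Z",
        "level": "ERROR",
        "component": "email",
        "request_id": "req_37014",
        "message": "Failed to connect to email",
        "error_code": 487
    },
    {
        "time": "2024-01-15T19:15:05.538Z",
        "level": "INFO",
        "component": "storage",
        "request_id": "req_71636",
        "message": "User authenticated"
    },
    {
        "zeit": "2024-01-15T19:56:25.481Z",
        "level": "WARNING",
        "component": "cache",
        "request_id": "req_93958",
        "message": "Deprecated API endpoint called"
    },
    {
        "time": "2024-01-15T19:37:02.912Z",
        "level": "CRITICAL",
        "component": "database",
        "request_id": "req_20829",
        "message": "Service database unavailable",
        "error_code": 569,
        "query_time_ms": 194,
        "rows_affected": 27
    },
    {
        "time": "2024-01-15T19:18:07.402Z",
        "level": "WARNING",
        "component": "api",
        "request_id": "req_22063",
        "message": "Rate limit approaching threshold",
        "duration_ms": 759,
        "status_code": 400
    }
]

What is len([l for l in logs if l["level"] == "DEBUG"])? 1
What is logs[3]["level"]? "WARNING"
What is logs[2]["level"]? "INFO"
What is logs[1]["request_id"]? "req_37014"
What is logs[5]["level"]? "WARNING"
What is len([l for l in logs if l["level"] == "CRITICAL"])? 1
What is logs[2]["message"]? "User authenticated"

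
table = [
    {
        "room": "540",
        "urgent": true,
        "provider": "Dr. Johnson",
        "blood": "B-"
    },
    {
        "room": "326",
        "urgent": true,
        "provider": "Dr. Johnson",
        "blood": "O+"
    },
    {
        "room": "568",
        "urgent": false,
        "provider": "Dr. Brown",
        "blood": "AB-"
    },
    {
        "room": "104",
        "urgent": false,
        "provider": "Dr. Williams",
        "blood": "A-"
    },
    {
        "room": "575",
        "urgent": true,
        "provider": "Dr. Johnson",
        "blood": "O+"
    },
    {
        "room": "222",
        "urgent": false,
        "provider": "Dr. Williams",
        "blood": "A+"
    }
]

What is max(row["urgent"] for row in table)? True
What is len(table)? 6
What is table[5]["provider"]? "Dr. Williams"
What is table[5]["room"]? "222"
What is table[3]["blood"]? "A-"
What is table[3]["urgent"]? False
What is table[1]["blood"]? "O+"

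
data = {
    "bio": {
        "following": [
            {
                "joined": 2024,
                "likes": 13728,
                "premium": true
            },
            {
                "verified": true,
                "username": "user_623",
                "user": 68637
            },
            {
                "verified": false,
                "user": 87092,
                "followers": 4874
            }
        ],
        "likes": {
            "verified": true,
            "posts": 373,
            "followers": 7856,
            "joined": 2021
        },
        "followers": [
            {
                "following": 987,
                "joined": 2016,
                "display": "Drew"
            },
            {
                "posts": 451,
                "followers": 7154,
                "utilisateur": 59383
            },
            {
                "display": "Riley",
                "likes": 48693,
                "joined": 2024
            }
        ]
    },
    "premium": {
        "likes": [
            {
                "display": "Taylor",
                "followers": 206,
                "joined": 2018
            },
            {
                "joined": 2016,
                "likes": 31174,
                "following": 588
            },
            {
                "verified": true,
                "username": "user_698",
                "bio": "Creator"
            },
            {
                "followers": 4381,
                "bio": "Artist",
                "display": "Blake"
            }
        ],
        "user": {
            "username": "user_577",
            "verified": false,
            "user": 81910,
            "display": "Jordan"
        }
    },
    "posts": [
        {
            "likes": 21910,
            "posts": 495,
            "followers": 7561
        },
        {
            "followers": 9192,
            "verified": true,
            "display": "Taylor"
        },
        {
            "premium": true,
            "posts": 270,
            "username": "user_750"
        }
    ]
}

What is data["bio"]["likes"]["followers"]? 7856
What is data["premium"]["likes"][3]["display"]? "Blake"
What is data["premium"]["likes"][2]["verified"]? True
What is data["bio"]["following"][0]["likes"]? 13728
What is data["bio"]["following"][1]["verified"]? True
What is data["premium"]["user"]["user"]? 81910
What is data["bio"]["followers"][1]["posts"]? 451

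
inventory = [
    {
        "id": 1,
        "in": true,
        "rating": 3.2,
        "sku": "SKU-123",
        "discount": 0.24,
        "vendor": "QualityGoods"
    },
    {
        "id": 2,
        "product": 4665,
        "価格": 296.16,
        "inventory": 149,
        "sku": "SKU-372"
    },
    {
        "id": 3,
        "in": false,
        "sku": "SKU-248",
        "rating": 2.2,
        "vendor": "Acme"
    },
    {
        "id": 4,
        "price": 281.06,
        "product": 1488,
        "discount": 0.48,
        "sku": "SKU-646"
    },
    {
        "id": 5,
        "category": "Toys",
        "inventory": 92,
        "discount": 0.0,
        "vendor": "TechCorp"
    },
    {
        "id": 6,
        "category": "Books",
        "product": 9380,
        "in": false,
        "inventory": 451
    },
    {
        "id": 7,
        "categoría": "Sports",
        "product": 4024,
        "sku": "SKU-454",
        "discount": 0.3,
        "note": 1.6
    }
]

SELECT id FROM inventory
[1, 2, 3, 4, 5, 6, 7]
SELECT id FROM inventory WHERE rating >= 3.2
[1]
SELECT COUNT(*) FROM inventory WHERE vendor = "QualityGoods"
1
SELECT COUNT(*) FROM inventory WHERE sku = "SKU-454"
1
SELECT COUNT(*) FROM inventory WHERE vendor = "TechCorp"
1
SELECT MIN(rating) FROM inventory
2.2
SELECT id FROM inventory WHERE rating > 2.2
[1]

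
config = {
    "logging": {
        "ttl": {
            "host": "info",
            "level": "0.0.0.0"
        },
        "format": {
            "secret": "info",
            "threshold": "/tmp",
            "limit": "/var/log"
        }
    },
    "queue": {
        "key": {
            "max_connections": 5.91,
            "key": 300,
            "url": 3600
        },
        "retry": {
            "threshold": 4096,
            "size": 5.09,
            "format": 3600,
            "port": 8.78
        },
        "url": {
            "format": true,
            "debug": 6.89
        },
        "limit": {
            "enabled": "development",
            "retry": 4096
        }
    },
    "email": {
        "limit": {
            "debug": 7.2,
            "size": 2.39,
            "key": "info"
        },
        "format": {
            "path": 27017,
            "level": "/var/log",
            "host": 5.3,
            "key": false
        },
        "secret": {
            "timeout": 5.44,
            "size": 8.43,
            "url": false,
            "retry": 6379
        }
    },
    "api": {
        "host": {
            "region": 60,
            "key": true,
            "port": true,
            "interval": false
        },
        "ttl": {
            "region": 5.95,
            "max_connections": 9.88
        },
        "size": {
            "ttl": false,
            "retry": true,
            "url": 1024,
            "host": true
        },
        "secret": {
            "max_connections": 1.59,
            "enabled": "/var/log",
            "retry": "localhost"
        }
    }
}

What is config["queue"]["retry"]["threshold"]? 4096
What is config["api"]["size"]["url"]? 1024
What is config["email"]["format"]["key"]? False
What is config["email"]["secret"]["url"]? False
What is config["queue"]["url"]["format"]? True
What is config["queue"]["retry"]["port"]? 8.78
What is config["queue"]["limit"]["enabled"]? "development"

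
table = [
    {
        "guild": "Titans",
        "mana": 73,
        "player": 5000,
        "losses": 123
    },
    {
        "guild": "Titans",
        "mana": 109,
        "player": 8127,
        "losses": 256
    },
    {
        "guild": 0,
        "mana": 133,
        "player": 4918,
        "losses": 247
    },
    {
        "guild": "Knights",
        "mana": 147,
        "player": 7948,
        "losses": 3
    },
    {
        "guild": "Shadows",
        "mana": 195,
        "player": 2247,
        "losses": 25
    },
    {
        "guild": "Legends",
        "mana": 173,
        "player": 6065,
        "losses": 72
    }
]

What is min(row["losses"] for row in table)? 3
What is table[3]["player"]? 7948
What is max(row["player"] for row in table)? 8127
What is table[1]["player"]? 8127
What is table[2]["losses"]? 247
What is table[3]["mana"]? 147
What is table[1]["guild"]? "Titans"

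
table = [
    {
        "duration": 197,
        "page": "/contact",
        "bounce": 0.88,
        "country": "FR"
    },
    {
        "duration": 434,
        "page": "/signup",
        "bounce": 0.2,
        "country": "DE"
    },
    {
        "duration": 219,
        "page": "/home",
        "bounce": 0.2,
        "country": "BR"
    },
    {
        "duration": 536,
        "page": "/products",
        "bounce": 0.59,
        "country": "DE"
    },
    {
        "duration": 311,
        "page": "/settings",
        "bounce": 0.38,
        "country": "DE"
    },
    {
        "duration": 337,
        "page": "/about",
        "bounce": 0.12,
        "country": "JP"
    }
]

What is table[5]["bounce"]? 0.12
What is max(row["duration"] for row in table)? 536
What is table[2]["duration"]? 219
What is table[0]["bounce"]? 0.88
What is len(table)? 6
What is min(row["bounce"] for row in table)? 0.12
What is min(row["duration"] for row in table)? 197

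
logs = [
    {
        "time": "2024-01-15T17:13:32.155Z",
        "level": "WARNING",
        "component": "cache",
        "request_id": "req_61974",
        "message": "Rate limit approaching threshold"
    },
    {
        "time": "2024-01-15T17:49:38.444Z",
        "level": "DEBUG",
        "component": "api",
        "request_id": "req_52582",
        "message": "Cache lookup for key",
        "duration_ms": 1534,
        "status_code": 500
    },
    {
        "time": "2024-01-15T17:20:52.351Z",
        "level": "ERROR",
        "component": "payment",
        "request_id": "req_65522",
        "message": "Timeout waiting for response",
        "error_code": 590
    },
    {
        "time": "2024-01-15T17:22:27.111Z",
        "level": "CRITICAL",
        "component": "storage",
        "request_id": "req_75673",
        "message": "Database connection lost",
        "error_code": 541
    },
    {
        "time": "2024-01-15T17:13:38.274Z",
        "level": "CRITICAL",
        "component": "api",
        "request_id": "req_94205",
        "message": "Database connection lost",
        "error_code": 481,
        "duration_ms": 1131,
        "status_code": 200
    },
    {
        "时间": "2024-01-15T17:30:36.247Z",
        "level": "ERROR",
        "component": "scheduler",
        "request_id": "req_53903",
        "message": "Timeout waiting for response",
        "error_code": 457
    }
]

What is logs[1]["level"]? "DEBUG"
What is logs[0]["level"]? "WARNING"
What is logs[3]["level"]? "CRITICAL"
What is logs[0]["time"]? "2024-01-15T17:13:32.155Z"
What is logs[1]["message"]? "Cache lookup for key"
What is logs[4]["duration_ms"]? 1131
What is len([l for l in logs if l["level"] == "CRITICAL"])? 2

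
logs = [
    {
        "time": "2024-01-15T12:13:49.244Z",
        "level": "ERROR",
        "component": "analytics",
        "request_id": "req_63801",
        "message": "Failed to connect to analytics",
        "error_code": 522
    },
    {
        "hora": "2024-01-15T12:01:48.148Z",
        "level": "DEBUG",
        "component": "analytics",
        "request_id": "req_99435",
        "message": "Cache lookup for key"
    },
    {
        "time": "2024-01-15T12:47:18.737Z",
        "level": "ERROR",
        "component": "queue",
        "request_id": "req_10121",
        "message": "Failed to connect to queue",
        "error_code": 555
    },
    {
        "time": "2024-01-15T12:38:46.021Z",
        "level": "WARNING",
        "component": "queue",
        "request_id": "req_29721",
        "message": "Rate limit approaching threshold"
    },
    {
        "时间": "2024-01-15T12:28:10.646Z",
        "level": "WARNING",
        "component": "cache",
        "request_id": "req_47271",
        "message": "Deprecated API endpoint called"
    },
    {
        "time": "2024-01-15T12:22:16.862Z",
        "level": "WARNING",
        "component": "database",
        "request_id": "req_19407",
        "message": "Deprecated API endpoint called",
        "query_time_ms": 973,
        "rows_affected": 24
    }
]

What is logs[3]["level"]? "WARNING"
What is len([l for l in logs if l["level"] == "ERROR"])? 2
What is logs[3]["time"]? "2024-01-15T12:38:46.021Z"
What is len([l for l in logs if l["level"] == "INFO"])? 0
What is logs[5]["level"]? "WARNING"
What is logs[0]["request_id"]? "req_63801"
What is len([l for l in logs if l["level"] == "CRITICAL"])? 0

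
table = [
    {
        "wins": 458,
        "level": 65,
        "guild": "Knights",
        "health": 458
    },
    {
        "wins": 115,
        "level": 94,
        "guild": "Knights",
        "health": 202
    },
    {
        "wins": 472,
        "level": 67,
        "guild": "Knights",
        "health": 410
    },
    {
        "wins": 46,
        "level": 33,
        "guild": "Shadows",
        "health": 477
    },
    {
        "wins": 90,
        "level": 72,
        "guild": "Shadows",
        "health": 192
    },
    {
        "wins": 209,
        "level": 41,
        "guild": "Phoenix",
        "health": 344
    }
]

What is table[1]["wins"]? 115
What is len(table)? 6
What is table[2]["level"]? 67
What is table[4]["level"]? 72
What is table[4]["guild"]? "Shadows"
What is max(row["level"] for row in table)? 94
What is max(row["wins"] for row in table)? 472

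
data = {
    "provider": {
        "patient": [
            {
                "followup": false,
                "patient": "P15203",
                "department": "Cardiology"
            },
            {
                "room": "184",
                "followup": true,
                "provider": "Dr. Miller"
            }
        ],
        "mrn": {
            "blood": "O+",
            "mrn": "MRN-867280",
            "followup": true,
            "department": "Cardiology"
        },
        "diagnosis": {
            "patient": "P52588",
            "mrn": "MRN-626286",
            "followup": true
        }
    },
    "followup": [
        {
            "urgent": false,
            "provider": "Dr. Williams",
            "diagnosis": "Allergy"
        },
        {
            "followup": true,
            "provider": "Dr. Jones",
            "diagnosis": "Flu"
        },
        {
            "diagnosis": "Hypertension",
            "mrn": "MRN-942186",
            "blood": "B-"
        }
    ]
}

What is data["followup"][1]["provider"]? "Dr. Jones"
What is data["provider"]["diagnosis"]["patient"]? "P52588"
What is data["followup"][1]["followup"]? True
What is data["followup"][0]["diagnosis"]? "Allergy"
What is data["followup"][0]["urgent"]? False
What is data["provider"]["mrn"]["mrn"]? "MRN-867280"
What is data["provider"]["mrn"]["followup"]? True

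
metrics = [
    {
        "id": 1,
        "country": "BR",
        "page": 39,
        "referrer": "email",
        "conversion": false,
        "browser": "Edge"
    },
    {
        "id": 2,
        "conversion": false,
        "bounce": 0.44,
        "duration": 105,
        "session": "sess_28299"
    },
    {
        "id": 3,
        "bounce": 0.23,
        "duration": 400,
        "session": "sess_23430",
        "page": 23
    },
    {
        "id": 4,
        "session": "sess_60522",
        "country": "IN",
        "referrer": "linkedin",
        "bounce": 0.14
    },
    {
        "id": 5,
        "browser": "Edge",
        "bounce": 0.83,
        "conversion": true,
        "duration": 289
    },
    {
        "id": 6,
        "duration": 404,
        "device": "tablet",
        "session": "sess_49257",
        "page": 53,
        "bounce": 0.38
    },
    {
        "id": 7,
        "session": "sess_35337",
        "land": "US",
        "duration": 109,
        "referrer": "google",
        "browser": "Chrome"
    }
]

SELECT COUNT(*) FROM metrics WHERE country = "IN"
1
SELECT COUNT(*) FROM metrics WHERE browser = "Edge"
2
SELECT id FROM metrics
[1, 2, 3, 4, 5, 6, 7]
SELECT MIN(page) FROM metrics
23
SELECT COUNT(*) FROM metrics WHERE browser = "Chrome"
1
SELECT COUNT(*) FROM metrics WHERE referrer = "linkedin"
1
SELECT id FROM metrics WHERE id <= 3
[1, 2, 3]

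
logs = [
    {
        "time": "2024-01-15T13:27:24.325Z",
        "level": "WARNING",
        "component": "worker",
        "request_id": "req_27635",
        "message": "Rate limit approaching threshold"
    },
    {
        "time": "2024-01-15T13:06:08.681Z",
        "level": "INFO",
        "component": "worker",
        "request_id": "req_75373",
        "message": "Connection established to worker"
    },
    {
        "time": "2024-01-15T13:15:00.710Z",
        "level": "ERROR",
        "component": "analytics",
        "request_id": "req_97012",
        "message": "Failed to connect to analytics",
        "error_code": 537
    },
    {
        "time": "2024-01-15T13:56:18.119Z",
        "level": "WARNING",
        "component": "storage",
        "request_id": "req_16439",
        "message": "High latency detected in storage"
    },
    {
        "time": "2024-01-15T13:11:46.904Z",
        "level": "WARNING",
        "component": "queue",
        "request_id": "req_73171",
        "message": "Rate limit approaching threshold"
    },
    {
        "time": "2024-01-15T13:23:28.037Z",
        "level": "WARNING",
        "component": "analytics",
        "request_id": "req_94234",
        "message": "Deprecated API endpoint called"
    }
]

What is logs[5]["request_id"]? "req_94234"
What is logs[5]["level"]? "WARNING"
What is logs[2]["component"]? "analytics"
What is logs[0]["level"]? "WARNING"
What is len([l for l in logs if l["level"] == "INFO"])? 1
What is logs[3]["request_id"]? "req_16439"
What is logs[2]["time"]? "2024-01-15T13:15:00.710Z"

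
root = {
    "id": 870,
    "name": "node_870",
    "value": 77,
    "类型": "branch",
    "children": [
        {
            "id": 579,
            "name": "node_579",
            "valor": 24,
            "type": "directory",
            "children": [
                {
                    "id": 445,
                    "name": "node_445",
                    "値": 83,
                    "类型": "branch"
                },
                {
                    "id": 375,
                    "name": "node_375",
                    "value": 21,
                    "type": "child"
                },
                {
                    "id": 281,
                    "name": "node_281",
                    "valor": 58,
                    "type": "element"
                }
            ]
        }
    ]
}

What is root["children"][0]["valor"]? 24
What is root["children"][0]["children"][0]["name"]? "node_445"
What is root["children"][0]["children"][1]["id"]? 375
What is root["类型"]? "branch"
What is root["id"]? 870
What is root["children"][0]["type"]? "directory"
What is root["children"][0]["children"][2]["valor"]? 58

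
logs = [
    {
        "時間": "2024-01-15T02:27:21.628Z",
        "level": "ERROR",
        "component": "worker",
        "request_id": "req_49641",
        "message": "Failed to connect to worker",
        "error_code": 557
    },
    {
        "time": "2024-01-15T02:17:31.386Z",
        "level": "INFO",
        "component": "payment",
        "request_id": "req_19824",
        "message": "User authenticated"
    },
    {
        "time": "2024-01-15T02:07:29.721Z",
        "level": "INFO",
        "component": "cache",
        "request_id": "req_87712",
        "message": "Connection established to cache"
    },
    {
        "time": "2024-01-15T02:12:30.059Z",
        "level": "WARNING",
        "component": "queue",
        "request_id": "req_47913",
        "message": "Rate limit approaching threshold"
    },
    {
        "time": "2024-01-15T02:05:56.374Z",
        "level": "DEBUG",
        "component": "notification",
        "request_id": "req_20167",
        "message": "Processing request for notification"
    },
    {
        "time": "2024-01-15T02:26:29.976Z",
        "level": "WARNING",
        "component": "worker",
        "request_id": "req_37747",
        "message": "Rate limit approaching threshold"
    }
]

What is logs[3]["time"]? "2024-01-15T02:12:30.059Z"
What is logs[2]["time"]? "2024-01-15T02:07:29.721Z"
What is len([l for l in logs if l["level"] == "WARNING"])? 2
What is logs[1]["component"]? "payment"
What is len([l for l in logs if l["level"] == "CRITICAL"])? 0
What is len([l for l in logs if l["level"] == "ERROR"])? 1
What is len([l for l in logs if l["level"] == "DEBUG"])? 1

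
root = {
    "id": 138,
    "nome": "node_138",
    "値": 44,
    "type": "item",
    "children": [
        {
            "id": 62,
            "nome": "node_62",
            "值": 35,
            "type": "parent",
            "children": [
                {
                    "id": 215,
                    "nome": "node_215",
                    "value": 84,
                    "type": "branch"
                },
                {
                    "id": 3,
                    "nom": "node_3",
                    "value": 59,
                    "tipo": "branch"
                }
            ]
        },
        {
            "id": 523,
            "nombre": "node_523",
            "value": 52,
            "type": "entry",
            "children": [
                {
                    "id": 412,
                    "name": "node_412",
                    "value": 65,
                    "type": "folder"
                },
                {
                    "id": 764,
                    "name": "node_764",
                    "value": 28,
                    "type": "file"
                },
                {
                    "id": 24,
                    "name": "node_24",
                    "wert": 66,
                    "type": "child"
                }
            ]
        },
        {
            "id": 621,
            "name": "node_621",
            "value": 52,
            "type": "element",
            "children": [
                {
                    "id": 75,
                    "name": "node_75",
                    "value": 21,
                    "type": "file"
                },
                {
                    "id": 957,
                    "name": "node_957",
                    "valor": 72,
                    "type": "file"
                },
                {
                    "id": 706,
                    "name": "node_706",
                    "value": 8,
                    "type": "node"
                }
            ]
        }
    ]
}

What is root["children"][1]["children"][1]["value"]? 28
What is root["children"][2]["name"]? "node_621"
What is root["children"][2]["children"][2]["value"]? 8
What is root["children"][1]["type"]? "entry"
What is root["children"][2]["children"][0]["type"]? "file"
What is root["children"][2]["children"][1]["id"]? 957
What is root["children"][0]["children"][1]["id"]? 3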